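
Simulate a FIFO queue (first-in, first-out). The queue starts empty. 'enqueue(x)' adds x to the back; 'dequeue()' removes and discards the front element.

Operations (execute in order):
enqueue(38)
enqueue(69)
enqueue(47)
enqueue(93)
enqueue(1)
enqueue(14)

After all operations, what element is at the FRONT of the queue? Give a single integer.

enqueue(38): queue = [38]
enqueue(69): queue = [38, 69]
enqueue(47): queue = [38, 69, 47]
enqueue(93): queue = [38, 69, 47, 93]
enqueue(1): queue = [38, 69, 47, 93, 1]
enqueue(14): queue = [38, 69, 47, 93, 1, 14]

Answer: 38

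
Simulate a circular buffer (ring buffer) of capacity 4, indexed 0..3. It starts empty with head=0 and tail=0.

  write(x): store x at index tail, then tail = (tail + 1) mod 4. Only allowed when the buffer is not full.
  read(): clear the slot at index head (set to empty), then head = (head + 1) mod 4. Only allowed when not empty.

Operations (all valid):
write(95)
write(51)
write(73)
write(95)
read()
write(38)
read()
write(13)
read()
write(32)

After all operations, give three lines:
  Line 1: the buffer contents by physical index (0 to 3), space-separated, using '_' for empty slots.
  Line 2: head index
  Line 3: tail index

write(95): buf=[95 _ _ _], head=0, tail=1, size=1
write(51): buf=[95 51 _ _], head=0, tail=2, size=2
write(73): buf=[95 51 73 _], head=0, tail=3, size=3
write(95): buf=[95 51 73 95], head=0, tail=0, size=4
read(): buf=[_ 51 73 95], head=1, tail=0, size=3
write(38): buf=[38 51 73 95], head=1, tail=1, size=4
read(): buf=[38 _ 73 95], head=2, tail=1, size=3
write(13): buf=[38 13 73 95], head=2, tail=2, size=4
read(): buf=[38 13 _ 95], head=3, tail=2, size=3
write(32): buf=[38 13 32 95], head=3, tail=3, size=4

Answer: 38 13 32 95
3
3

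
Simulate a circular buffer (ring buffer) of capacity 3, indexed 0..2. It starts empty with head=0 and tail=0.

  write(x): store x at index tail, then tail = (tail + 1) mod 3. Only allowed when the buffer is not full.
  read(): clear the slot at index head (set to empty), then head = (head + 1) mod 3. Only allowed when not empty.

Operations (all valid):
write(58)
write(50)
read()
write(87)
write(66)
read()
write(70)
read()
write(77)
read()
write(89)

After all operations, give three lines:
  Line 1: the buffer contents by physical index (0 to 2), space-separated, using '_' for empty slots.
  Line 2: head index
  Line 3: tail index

write(58): buf=[58 _ _], head=0, tail=1, size=1
write(50): buf=[58 50 _], head=0, tail=2, size=2
read(): buf=[_ 50 _], head=1, tail=2, size=1
write(87): buf=[_ 50 87], head=1, tail=0, size=2
write(66): buf=[66 50 87], head=1, tail=1, size=3
read(): buf=[66 _ 87], head=2, tail=1, size=2
write(70): buf=[66 70 87], head=2, tail=2, size=3
read(): buf=[66 70 _], head=0, tail=2, size=2
write(77): buf=[66 70 77], head=0, tail=0, size=3
read(): buf=[_ 70 77], head=1, tail=0, size=2
write(89): buf=[89 70 77], head=1, tail=1, size=3

Answer: 89 70 77
1
1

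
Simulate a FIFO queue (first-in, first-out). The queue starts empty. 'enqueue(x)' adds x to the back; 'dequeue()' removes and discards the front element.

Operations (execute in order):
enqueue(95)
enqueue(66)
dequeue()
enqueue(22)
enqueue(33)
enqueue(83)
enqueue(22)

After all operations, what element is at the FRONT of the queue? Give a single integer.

enqueue(95): queue = [95]
enqueue(66): queue = [95, 66]
dequeue(): queue = [66]
enqueue(22): queue = [66, 22]
enqueue(33): queue = [66, 22, 33]
enqueue(83): queue = [66, 22, 33, 83]
enqueue(22): queue = [66, 22, 33, 83, 22]

Answer: 66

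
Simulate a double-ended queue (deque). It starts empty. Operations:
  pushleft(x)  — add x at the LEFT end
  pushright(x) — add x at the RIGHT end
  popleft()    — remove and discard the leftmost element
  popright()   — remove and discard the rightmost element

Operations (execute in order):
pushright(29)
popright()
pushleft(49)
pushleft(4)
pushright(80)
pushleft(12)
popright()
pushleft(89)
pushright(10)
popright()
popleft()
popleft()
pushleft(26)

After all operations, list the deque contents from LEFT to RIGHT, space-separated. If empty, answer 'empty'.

Answer: 26 4 49

Derivation:
pushright(29): [29]
popright(): []
pushleft(49): [49]
pushleft(4): [4, 49]
pushright(80): [4, 49, 80]
pushleft(12): [12, 4, 49, 80]
popright(): [12, 4, 49]
pushleft(89): [89, 12, 4, 49]
pushright(10): [89, 12, 4, 49, 10]
popright(): [89, 12, 4, 49]
popleft(): [12, 4, 49]
popleft(): [4, 49]
pushleft(26): [26, 4, 49]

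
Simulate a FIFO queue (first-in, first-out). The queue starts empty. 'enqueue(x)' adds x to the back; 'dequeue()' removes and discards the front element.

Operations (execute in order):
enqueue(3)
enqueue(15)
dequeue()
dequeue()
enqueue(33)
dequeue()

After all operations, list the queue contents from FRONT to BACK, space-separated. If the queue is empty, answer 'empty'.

Answer: empty

Derivation:
enqueue(3): [3]
enqueue(15): [3, 15]
dequeue(): [15]
dequeue(): []
enqueue(33): [33]
dequeue(): []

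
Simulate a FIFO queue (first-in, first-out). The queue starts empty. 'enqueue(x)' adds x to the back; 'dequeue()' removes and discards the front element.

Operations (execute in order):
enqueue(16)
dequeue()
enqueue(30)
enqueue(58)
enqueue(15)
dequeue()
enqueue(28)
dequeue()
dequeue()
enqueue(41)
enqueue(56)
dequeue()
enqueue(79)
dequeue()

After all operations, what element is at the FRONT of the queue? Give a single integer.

Answer: 56

Derivation:
enqueue(16): queue = [16]
dequeue(): queue = []
enqueue(30): queue = [30]
enqueue(58): queue = [30, 58]
enqueue(15): queue = [30, 58, 15]
dequeue(): queue = [58, 15]
enqueue(28): queue = [58, 15, 28]
dequeue(): queue = [15, 28]
dequeue(): queue = [28]
enqueue(41): queue = [28, 41]
enqueue(56): queue = [28, 41, 56]
dequeue(): queue = [41, 56]
enqueue(79): queue = [41, 56, 79]
dequeue(): queue = [56, 79]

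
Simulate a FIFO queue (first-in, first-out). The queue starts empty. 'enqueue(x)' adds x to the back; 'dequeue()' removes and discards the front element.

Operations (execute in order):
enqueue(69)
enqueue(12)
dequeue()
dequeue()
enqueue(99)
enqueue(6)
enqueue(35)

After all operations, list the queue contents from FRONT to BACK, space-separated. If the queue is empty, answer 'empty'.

enqueue(69): [69]
enqueue(12): [69, 12]
dequeue(): [12]
dequeue(): []
enqueue(99): [99]
enqueue(6): [99, 6]
enqueue(35): [99, 6, 35]

Answer: 99 6 35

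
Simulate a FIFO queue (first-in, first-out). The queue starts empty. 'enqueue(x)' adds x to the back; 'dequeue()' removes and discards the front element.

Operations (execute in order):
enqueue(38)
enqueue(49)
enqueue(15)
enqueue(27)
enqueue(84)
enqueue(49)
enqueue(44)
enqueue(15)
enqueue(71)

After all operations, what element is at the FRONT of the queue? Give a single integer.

enqueue(38): queue = [38]
enqueue(49): queue = [38, 49]
enqueue(15): queue = [38, 49, 15]
enqueue(27): queue = [38, 49, 15, 27]
enqueue(84): queue = [38, 49, 15, 27, 84]
enqueue(49): queue = [38, 49, 15, 27, 84, 49]
enqueue(44): queue = [38, 49, 15, 27, 84, 49, 44]
enqueue(15): queue = [38, 49, 15, 27, 84, 49, 44, 15]
enqueue(71): queue = [38, 49, 15, 27, 84, 49, 44, 15, 71]

Answer: 38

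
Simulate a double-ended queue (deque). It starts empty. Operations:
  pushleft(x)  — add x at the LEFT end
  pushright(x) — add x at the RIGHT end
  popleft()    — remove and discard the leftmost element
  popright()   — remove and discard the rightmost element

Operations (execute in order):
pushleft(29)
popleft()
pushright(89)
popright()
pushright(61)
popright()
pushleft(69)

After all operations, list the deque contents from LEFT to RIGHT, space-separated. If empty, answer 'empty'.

Answer: 69

Derivation:
pushleft(29): [29]
popleft(): []
pushright(89): [89]
popright(): []
pushright(61): [61]
popright(): []
pushleft(69): [69]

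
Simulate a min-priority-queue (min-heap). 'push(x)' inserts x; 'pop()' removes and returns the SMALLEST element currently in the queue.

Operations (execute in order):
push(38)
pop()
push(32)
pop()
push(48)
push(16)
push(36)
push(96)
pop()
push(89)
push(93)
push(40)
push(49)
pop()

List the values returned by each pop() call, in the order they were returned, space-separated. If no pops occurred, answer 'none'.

push(38): heap contents = [38]
pop() → 38: heap contents = []
push(32): heap contents = [32]
pop() → 32: heap contents = []
push(48): heap contents = [48]
push(16): heap contents = [16, 48]
push(36): heap contents = [16, 36, 48]
push(96): heap contents = [16, 36, 48, 96]
pop() → 16: heap contents = [36, 48, 96]
push(89): heap contents = [36, 48, 89, 96]
push(93): heap contents = [36, 48, 89, 93, 96]
push(40): heap contents = [36, 40, 48, 89, 93, 96]
push(49): heap contents = [36, 40, 48, 49, 89, 93, 96]
pop() → 36: heap contents = [40, 48, 49, 89, 93, 96]

Answer: 38 32 16 36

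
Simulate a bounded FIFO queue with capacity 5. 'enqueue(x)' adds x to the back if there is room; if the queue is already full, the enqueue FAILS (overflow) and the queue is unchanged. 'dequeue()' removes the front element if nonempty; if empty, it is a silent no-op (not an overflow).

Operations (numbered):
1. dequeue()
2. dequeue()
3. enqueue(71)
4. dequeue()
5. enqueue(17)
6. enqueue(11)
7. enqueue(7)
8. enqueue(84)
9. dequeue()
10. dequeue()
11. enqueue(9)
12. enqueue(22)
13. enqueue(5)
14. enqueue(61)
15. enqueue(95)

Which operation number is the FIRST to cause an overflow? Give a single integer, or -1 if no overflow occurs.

1. dequeue(): empty, no-op, size=0
2. dequeue(): empty, no-op, size=0
3. enqueue(71): size=1
4. dequeue(): size=0
5. enqueue(17): size=1
6. enqueue(11): size=2
7. enqueue(7): size=3
8. enqueue(84): size=4
9. dequeue(): size=3
10. dequeue(): size=2
11. enqueue(9): size=3
12. enqueue(22): size=4
13. enqueue(5): size=5
14. enqueue(61): size=5=cap → OVERFLOW (fail)
15. enqueue(95): size=5=cap → OVERFLOW (fail)

Answer: 14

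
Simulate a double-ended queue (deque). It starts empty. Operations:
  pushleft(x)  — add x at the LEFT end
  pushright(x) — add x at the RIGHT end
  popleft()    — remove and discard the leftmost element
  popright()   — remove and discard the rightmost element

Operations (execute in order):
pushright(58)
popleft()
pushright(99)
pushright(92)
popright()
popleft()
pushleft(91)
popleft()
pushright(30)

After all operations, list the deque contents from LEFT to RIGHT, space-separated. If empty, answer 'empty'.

pushright(58): [58]
popleft(): []
pushright(99): [99]
pushright(92): [99, 92]
popright(): [99]
popleft(): []
pushleft(91): [91]
popleft(): []
pushright(30): [30]

Answer: 30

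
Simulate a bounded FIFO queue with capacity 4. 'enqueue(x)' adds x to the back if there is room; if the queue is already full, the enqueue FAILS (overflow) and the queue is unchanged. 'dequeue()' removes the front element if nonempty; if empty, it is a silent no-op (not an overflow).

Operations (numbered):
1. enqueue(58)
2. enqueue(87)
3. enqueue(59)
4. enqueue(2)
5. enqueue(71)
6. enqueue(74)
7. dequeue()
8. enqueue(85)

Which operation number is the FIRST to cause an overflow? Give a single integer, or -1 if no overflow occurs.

1. enqueue(58): size=1
2. enqueue(87): size=2
3. enqueue(59): size=3
4. enqueue(2): size=4
5. enqueue(71): size=4=cap → OVERFLOW (fail)
6. enqueue(74): size=4=cap → OVERFLOW (fail)
7. dequeue(): size=3
8. enqueue(85): size=4

Answer: 5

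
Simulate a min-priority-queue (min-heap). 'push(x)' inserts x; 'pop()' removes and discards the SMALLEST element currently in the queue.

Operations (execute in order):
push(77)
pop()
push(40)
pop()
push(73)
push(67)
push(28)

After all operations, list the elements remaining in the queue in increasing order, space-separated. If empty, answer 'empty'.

Answer: 28 67 73

Derivation:
push(77): heap contents = [77]
pop() → 77: heap contents = []
push(40): heap contents = [40]
pop() → 40: heap contents = []
push(73): heap contents = [73]
push(67): heap contents = [67, 73]
push(28): heap contents = [28, 67, 73]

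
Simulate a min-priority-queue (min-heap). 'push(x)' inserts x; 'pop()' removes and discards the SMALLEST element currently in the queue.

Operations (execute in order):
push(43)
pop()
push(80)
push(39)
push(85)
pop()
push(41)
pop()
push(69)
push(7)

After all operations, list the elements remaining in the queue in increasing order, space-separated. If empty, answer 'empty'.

push(43): heap contents = [43]
pop() → 43: heap contents = []
push(80): heap contents = [80]
push(39): heap contents = [39, 80]
push(85): heap contents = [39, 80, 85]
pop() → 39: heap contents = [80, 85]
push(41): heap contents = [41, 80, 85]
pop() → 41: heap contents = [80, 85]
push(69): heap contents = [69, 80, 85]
push(7): heap contents = [7, 69, 80, 85]

Answer: 7 69 80 85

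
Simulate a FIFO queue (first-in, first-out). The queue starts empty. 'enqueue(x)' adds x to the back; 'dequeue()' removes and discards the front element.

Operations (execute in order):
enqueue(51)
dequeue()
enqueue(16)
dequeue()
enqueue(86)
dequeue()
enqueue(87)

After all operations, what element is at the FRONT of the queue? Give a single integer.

Answer: 87

Derivation:
enqueue(51): queue = [51]
dequeue(): queue = []
enqueue(16): queue = [16]
dequeue(): queue = []
enqueue(86): queue = [86]
dequeue(): queue = []
enqueue(87): queue = [87]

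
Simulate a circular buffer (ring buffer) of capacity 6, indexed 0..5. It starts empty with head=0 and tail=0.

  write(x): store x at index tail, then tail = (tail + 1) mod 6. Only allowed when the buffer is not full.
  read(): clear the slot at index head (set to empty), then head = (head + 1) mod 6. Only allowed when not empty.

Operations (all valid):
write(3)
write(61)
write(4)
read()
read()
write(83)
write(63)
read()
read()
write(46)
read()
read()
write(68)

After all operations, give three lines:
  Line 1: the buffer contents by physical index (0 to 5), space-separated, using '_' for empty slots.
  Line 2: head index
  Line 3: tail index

Answer: 68 _ _ _ _ _
0
1

Derivation:
write(3): buf=[3 _ _ _ _ _], head=0, tail=1, size=1
write(61): buf=[3 61 _ _ _ _], head=0, tail=2, size=2
write(4): buf=[3 61 4 _ _ _], head=0, tail=3, size=3
read(): buf=[_ 61 4 _ _ _], head=1, tail=3, size=2
read(): buf=[_ _ 4 _ _ _], head=2, tail=3, size=1
write(83): buf=[_ _ 4 83 _ _], head=2, tail=4, size=2
write(63): buf=[_ _ 4 83 63 _], head=2, tail=5, size=3
read(): buf=[_ _ _ 83 63 _], head=3, tail=5, size=2
read(): buf=[_ _ _ _ 63 _], head=4, tail=5, size=1
write(46): buf=[_ _ _ _ 63 46], head=4, tail=0, size=2
read(): buf=[_ _ _ _ _ 46], head=5, tail=0, size=1
read(): buf=[_ _ _ _ _ _], head=0, tail=0, size=0
write(68): buf=[68 _ _ _ _ _], head=0, tail=1, size=1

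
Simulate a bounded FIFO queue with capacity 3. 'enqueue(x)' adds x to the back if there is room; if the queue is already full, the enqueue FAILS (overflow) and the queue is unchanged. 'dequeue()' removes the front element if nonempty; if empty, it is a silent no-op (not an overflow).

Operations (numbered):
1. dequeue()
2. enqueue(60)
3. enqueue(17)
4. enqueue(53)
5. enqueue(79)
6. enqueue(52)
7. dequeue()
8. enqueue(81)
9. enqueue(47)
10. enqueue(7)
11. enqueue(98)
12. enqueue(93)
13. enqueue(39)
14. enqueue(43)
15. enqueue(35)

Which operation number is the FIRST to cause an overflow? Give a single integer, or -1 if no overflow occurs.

Answer: 5

Derivation:
1. dequeue(): empty, no-op, size=0
2. enqueue(60): size=1
3. enqueue(17): size=2
4. enqueue(53): size=3
5. enqueue(79): size=3=cap → OVERFLOW (fail)
6. enqueue(52): size=3=cap → OVERFLOW (fail)
7. dequeue(): size=2
8. enqueue(81): size=3
9. enqueue(47): size=3=cap → OVERFLOW (fail)
10. enqueue(7): size=3=cap → OVERFLOW (fail)
11. enqueue(98): size=3=cap → OVERFLOW (fail)
12. enqueue(93): size=3=cap → OVERFLOW (fail)
13. enqueue(39): size=3=cap → OVERFLOW (fail)
14. enqueue(43): size=3=cap → OVERFLOW (fail)
15. enqueue(35): size=3=cap → OVERFLOW (fail)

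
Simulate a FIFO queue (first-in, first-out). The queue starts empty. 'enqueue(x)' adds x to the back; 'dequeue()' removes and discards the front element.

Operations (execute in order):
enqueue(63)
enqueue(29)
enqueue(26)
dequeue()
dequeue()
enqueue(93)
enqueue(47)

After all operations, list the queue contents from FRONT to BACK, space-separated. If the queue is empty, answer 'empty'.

Answer: 26 93 47

Derivation:
enqueue(63): [63]
enqueue(29): [63, 29]
enqueue(26): [63, 29, 26]
dequeue(): [29, 26]
dequeue(): [26]
enqueue(93): [26, 93]
enqueue(47): [26, 93, 47]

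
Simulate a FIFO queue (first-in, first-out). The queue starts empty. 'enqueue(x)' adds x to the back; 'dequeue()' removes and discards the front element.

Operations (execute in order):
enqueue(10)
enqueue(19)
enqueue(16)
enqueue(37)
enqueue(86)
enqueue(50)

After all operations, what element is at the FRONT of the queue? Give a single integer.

Answer: 10

Derivation:
enqueue(10): queue = [10]
enqueue(19): queue = [10, 19]
enqueue(16): queue = [10, 19, 16]
enqueue(37): queue = [10, 19, 16, 37]
enqueue(86): queue = [10, 19, 16, 37, 86]
enqueue(50): queue = [10, 19, 16, 37, 86, 50]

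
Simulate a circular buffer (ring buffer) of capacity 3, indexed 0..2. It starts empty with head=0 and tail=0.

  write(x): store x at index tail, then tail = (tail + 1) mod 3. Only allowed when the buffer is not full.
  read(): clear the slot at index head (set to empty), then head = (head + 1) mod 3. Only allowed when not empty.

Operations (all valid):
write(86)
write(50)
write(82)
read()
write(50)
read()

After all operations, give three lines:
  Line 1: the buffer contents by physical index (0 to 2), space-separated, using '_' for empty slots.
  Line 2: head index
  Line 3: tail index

Answer: 50 _ 82
2
1

Derivation:
write(86): buf=[86 _ _], head=0, tail=1, size=1
write(50): buf=[86 50 _], head=0, tail=2, size=2
write(82): buf=[86 50 82], head=0, tail=0, size=3
read(): buf=[_ 50 82], head=1, tail=0, size=2
write(50): buf=[50 50 82], head=1, tail=1, size=3
read(): buf=[50 _ 82], head=2, tail=1, size=2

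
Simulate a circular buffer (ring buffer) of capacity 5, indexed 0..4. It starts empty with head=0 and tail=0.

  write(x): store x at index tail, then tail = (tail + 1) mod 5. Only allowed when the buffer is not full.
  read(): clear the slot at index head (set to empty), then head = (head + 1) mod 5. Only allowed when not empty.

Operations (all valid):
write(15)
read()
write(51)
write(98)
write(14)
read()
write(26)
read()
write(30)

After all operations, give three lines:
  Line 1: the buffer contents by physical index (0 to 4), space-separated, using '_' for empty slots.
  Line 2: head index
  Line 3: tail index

Answer: 30 _ _ 14 26
3
1

Derivation:
write(15): buf=[15 _ _ _ _], head=0, tail=1, size=1
read(): buf=[_ _ _ _ _], head=1, tail=1, size=0
write(51): buf=[_ 51 _ _ _], head=1, tail=2, size=1
write(98): buf=[_ 51 98 _ _], head=1, tail=3, size=2
write(14): buf=[_ 51 98 14 _], head=1, tail=4, size=3
read(): buf=[_ _ 98 14 _], head=2, tail=4, size=2
write(26): buf=[_ _ 98 14 26], head=2, tail=0, size=3
read(): buf=[_ _ _ 14 26], head=3, tail=0, size=2
write(30): buf=[30 _ _ 14 26], head=3, tail=1, size=3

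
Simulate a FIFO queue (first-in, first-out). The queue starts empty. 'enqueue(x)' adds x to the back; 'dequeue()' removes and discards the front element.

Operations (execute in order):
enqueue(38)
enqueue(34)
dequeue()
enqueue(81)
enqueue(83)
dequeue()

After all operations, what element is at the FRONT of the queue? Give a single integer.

Answer: 81

Derivation:
enqueue(38): queue = [38]
enqueue(34): queue = [38, 34]
dequeue(): queue = [34]
enqueue(81): queue = [34, 81]
enqueue(83): queue = [34, 81, 83]
dequeue(): queue = [81, 83]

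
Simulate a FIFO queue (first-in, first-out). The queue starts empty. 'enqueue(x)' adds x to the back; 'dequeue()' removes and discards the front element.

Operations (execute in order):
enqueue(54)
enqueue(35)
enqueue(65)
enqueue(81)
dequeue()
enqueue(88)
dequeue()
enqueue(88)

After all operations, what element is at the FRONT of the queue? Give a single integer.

enqueue(54): queue = [54]
enqueue(35): queue = [54, 35]
enqueue(65): queue = [54, 35, 65]
enqueue(81): queue = [54, 35, 65, 81]
dequeue(): queue = [35, 65, 81]
enqueue(88): queue = [35, 65, 81, 88]
dequeue(): queue = [65, 81, 88]
enqueue(88): queue = [65, 81, 88, 88]

Answer: 65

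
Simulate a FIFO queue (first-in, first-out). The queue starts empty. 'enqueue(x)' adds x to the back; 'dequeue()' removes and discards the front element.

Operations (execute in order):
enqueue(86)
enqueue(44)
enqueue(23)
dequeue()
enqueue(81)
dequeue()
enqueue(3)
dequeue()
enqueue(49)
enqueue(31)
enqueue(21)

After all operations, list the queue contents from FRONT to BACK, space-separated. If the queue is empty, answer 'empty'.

enqueue(86): [86]
enqueue(44): [86, 44]
enqueue(23): [86, 44, 23]
dequeue(): [44, 23]
enqueue(81): [44, 23, 81]
dequeue(): [23, 81]
enqueue(3): [23, 81, 3]
dequeue(): [81, 3]
enqueue(49): [81, 3, 49]
enqueue(31): [81, 3, 49, 31]
enqueue(21): [81, 3, 49, 31, 21]

Answer: 81 3 49 31 21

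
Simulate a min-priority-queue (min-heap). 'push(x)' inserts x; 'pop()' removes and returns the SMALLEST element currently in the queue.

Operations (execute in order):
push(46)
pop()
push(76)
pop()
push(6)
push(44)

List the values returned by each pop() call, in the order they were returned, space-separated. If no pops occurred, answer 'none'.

push(46): heap contents = [46]
pop() → 46: heap contents = []
push(76): heap contents = [76]
pop() → 76: heap contents = []
push(6): heap contents = [6]
push(44): heap contents = [6, 44]

Answer: 46 76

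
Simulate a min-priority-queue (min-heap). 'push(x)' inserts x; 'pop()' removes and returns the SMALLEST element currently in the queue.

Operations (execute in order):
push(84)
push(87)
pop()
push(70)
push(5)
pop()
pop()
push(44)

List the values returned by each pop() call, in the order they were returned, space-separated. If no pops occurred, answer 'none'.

Answer: 84 5 70

Derivation:
push(84): heap contents = [84]
push(87): heap contents = [84, 87]
pop() → 84: heap contents = [87]
push(70): heap contents = [70, 87]
push(5): heap contents = [5, 70, 87]
pop() → 5: heap contents = [70, 87]
pop() → 70: heap contents = [87]
push(44): heap contents = [44, 87]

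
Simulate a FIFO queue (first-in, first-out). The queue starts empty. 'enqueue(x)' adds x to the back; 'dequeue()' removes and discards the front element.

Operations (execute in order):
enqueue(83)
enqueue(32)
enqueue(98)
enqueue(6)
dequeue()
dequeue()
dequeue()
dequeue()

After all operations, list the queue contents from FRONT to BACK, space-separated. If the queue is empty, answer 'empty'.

Answer: empty

Derivation:
enqueue(83): [83]
enqueue(32): [83, 32]
enqueue(98): [83, 32, 98]
enqueue(6): [83, 32, 98, 6]
dequeue(): [32, 98, 6]
dequeue(): [98, 6]
dequeue(): [6]
dequeue(): []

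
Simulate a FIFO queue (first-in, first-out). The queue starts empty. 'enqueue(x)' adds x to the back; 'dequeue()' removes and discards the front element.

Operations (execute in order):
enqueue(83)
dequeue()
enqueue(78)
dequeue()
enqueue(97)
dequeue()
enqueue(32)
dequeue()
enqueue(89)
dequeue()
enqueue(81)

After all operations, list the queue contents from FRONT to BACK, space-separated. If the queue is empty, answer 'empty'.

Answer: 81

Derivation:
enqueue(83): [83]
dequeue(): []
enqueue(78): [78]
dequeue(): []
enqueue(97): [97]
dequeue(): []
enqueue(32): [32]
dequeue(): []
enqueue(89): [89]
dequeue(): []
enqueue(81): [81]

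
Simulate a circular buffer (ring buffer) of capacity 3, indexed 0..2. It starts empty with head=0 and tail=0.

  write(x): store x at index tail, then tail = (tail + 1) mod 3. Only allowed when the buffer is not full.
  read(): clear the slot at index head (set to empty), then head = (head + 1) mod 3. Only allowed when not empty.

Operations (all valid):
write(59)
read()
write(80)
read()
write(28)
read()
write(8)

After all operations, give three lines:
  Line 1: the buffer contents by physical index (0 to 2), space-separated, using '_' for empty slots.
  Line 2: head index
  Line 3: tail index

write(59): buf=[59 _ _], head=0, tail=1, size=1
read(): buf=[_ _ _], head=1, tail=1, size=0
write(80): buf=[_ 80 _], head=1, tail=2, size=1
read(): buf=[_ _ _], head=2, tail=2, size=0
write(28): buf=[_ _ 28], head=2, tail=0, size=1
read(): buf=[_ _ _], head=0, tail=0, size=0
write(8): buf=[8 _ _], head=0, tail=1, size=1

Answer: 8 _ _
0
1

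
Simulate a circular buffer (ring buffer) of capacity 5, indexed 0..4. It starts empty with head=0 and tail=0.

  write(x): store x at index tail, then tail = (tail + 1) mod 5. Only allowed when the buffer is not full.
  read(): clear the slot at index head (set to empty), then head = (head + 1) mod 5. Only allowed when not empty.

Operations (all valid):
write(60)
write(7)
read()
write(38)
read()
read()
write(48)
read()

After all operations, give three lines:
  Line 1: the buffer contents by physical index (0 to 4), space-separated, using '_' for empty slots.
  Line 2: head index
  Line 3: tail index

write(60): buf=[60 _ _ _ _], head=0, tail=1, size=1
write(7): buf=[60 7 _ _ _], head=0, tail=2, size=2
read(): buf=[_ 7 _ _ _], head=1, tail=2, size=1
write(38): buf=[_ 7 38 _ _], head=1, tail=3, size=2
read(): buf=[_ _ 38 _ _], head=2, tail=3, size=1
read(): buf=[_ _ _ _ _], head=3, tail=3, size=0
write(48): buf=[_ _ _ 48 _], head=3, tail=4, size=1
read(): buf=[_ _ _ _ _], head=4, tail=4, size=0

Answer: _ _ _ _ _
4
4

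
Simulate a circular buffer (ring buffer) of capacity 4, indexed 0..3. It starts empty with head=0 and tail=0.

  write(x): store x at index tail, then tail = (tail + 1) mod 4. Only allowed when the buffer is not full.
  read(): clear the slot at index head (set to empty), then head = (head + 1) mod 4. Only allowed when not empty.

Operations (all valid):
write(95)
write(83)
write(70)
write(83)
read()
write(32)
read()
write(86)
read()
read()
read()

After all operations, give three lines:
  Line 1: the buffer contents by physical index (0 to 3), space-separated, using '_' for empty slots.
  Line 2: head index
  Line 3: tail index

Answer: _ 86 _ _
1
2

Derivation:
write(95): buf=[95 _ _ _], head=0, tail=1, size=1
write(83): buf=[95 83 _ _], head=0, tail=2, size=2
write(70): buf=[95 83 70 _], head=0, tail=3, size=3
write(83): buf=[95 83 70 83], head=0, tail=0, size=4
read(): buf=[_ 83 70 83], head=1, tail=0, size=3
write(32): buf=[32 83 70 83], head=1, tail=1, size=4
read(): buf=[32 _ 70 83], head=2, tail=1, size=3
write(86): buf=[32 86 70 83], head=2, tail=2, size=4
read(): buf=[32 86 _ 83], head=3, tail=2, size=3
read(): buf=[32 86 _ _], head=0, tail=2, size=2
read(): buf=[_ 86 _ _], head=1, tail=2, size=1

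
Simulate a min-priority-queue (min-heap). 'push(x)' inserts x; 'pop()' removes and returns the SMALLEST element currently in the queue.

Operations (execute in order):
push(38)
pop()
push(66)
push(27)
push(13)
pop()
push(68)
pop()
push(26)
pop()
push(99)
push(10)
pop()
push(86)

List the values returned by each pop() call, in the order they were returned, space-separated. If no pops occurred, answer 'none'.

push(38): heap contents = [38]
pop() → 38: heap contents = []
push(66): heap contents = [66]
push(27): heap contents = [27, 66]
push(13): heap contents = [13, 27, 66]
pop() → 13: heap contents = [27, 66]
push(68): heap contents = [27, 66, 68]
pop() → 27: heap contents = [66, 68]
push(26): heap contents = [26, 66, 68]
pop() → 26: heap contents = [66, 68]
push(99): heap contents = [66, 68, 99]
push(10): heap contents = [10, 66, 68, 99]
pop() → 10: heap contents = [66, 68, 99]
push(86): heap contents = [66, 68, 86, 99]

Answer: 38 13 27 26 10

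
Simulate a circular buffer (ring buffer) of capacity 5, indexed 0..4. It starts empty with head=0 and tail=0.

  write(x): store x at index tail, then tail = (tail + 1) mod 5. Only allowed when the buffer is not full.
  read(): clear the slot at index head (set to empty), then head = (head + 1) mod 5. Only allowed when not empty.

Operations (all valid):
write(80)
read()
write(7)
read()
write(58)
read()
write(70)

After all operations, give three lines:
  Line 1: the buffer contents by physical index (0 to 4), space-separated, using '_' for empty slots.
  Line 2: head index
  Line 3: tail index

Answer: _ _ _ 70 _
3
4

Derivation:
write(80): buf=[80 _ _ _ _], head=0, tail=1, size=1
read(): buf=[_ _ _ _ _], head=1, tail=1, size=0
write(7): buf=[_ 7 _ _ _], head=1, tail=2, size=1
read(): buf=[_ _ _ _ _], head=2, tail=2, size=0
write(58): buf=[_ _ 58 _ _], head=2, tail=3, size=1
read(): buf=[_ _ _ _ _], head=3, tail=3, size=0
write(70): buf=[_ _ _ 70 _], head=3, tail=4, size=1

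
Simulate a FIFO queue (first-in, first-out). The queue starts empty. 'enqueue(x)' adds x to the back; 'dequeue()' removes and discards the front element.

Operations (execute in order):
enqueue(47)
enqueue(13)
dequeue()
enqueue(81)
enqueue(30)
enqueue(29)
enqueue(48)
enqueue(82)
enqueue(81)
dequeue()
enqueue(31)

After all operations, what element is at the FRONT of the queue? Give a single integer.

Answer: 81

Derivation:
enqueue(47): queue = [47]
enqueue(13): queue = [47, 13]
dequeue(): queue = [13]
enqueue(81): queue = [13, 81]
enqueue(30): queue = [13, 81, 30]
enqueue(29): queue = [13, 81, 30, 29]
enqueue(48): queue = [13, 81, 30, 29, 48]
enqueue(82): queue = [13, 81, 30, 29, 48, 82]
enqueue(81): queue = [13, 81, 30, 29, 48, 82, 81]
dequeue(): queue = [81, 30, 29, 48, 82, 81]
enqueue(31): queue = [81, 30, 29, 48, 82, 81, 31]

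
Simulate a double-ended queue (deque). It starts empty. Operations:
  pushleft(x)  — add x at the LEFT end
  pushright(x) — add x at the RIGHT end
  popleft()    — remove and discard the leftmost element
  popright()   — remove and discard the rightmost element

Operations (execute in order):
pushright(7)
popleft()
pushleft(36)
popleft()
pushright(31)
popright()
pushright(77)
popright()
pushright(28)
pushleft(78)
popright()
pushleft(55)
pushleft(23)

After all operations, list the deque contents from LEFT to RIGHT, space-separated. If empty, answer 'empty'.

Answer: 23 55 78

Derivation:
pushright(7): [7]
popleft(): []
pushleft(36): [36]
popleft(): []
pushright(31): [31]
popright(): []
pushright(77): [77]
popright(): []
pushright(28): [28]
pushleft(78): [78, 28]
popright(): [78]
pushleft(55): [55, 78]
pushleft(23): [23, 55, 78]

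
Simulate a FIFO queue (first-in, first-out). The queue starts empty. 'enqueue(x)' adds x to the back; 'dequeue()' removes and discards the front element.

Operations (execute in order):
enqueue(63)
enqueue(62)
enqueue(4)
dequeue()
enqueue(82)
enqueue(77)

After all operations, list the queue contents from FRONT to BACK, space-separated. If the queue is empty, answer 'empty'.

Answer: 62 4 82 77

Derivation:
enqueue(63): [63]
enqueue(62): [63, 62]
enqueue(4): [63, 62, 4]
dequeue(): [62, 4]
enqueue(82): [62, 4, 82]
enqueue(77): [62, 4, 82, 77]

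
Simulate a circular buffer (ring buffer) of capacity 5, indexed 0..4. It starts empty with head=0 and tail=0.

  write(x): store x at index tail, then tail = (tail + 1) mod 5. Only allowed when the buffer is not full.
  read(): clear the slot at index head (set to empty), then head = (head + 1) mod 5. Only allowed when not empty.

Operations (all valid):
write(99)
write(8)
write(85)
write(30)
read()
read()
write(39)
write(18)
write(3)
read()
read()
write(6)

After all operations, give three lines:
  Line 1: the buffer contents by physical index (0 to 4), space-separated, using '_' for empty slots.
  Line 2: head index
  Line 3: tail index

Answer: 18 3 6 _ 39
4
3

Derivation:
write(99): buf=[99 _ _ _ _], head=0, tail=1, size=1
write(8): buf=[99 8 _ _ _], head=0, tail=2, size=2
write(85): buf=[99 8 85 _ _], head=0, tail=3, size=3
write(30): buf=[99 8 85 30 _], head=0, tail=4, size=4
read(): buf=[_ 8 85 30 _], head=1, tail=4, size=3
read(): buf=[_ _ 85 30 _], head=2, tail=4, size=2
write(39): buf=[_ _ 85 30 39], head=2, tail=0, size=3
write(18): buf=[18 _ 85 30 39], head=2, tail=1, size=4
write(3): buf=[18 3 85 30 39], head=2, tail=2, size=5
read(): buf=[18 3 _ 30 39], head=3, tail=2, size=4
read(): buf=[18 3 _ _ 39], head=4, tail=2, size=3
write(6): buf=[18 3 6 _ 39], head=4, tail=3, size=4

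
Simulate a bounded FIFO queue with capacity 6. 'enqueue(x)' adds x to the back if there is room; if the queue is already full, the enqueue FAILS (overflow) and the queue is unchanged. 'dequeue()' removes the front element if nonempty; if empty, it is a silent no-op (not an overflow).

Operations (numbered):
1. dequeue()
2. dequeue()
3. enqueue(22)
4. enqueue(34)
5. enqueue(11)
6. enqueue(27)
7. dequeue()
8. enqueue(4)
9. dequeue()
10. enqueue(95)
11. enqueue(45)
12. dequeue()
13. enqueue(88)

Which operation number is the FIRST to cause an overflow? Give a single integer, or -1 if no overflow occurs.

Answer: -1

Derivation:
1. dequeue(): empty, no-op, size=0
2. dequeue(): empty, no-op, size=0
3. enqueue(22): size=1
4. enqueue(34): size=2
5. enqueue(11): size=3
6. enqueue(27): size=4
7. dequeue(): size=3
8. enqueue(4): size=4
9. dequeue(): size=3
10. enqueue(95): size=4
11. enqueue(45): size=5
12. dequeue(): size=4
13. enqueue(88): size=5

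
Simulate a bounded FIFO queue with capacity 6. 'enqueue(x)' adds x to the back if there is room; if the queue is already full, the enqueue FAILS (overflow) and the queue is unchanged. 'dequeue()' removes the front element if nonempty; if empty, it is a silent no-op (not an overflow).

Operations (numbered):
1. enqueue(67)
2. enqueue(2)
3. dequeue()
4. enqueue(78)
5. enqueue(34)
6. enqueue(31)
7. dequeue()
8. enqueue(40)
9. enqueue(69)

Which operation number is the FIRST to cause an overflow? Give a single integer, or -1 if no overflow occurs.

Answer: -1

Derivation:
1. enqueue(67): size=1
2. enqueue(2): size=2
3. dequeue(): size=1
4. enqueue(78): size=2
5. enqueue(34): size=3
6. enqueue(31): size=4
7. dequeue(): size=3
8. enqueue(40): size=4
9. enqueue(69): size=5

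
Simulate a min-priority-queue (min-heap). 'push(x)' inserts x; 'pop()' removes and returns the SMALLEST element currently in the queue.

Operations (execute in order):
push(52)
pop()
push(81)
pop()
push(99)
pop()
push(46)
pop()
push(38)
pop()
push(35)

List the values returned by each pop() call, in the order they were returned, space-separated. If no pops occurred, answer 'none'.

push(52): heap contents = [52]
pop() → 52: heap contents = []
push(81): heap contents = [81]
pop() → 81: heap contents = []
push(99): heap contents = [99]
pop() → 99: heap contents = []
push(46): heap contents = [46]
pop() → 46: heap contents = []
push(38): heap contents = [38]
pop() → 38: heap contents = []
push(35): heap contents = [35]

Answer: 52 81 99 46 38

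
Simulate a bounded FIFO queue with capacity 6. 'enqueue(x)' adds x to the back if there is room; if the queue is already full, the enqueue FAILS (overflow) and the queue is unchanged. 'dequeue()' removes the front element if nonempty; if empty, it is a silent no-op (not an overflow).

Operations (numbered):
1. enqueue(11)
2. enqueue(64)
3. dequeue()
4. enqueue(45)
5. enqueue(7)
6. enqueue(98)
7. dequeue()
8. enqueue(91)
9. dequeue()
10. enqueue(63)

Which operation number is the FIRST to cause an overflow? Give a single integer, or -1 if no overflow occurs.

Answer: -1

Derivation:
1. enqueue(11): size=1
2. enqueue(64): size=2
3. dequeue(): size=1
4. enqueue(45): size=2
5. enqueue(7): size=3
6. enqueue(98): size=4
7. dequeue(): size=3
8. enqueue(91): size=4
9. dequeue(): size=3
10. enqueue(63): size=4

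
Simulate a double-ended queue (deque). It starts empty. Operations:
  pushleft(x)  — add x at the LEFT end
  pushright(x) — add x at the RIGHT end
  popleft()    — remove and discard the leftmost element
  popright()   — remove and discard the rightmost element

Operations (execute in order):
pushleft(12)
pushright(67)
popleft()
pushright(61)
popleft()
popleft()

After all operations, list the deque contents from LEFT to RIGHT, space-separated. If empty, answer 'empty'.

Answer: empty

Derivation:
pushleft(12): [12]
pushright(67): [12, 67]
popleft(): [67]
pushright(61): [67, 61]
popleft(): [61]
popleft(): []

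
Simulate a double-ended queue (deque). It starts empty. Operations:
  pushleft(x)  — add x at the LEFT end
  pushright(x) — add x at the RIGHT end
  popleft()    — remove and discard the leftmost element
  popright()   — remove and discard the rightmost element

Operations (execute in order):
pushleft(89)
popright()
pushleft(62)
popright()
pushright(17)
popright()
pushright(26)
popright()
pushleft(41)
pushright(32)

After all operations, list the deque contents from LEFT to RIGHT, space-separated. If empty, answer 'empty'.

pushleft(89): [89]
popright(): []
pushleft(62): [62]
popright(): []
pushright(17): [17]
popright(): []
pushright(26): [26]
popright(): []
pushleft(41): [41]
pushright(32): [41, 32]

Answer: 41 32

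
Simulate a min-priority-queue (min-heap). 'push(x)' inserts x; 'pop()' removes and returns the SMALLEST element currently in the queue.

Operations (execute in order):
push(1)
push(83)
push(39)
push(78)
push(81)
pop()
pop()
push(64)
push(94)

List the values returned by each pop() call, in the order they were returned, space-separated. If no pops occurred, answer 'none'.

push(1): heap contents = [1]
push(83): heap contents = [1, 83]
push(39): heap contents = [1, 39, 83]
push(78): heap contents = [1, 39, 78, 83]
push(81): heap contents = [1, 39, 78, 81, 83]
pop() → 1: heap contents = [39, 78, 81, 83]
pop() → 39: heap contents = [78, 81, 83]
push(64): heap contents = [64, 78, 81, 83]
push(94): heap contents = [64, 78, 81, 83, 94]

Answer: 1 39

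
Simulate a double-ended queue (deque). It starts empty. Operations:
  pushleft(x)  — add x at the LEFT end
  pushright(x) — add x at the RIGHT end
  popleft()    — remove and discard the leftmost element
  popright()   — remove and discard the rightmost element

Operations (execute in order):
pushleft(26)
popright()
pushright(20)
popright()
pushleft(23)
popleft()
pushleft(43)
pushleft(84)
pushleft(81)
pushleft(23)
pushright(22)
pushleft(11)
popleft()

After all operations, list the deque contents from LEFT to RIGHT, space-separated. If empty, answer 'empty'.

Answer: 23 81 84 43 22

Derivation:
pushleft(26): [26]
popright(): []
pushright(20): [20]
popright(): []
pushleft(23): [23]
popleft(): []
pushleft(43): [43]
pushleft(84): [84, 43]
pushleft(81): [81, 84, 43]
pushleft(23): [23, 81, 84, 43]
pushright(22): [23, 81, 84, 43, 22]
pushleft(11): [11, 23, 81, 84, 43, 22]
popleft(): [23, 81, 84, 43, 22]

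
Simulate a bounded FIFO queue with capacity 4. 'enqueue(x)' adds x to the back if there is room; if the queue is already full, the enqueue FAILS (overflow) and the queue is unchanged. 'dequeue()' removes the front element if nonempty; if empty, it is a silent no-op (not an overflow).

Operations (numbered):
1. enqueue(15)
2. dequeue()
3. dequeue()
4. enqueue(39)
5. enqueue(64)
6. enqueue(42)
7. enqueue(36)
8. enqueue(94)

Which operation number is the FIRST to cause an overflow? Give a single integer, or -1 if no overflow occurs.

1. enqueue(15): size=1
2. dequeue(): size=0
3. dequeue(): empty, no-op, size=0
4. enqueue(39): size=1
5. enqueue(64): size=2
6. enqueue(42): size=3
7. enqueue(36): size=4
8. enqueue(94): size=4=cap → OVERFLOW (fail)

Answer: 8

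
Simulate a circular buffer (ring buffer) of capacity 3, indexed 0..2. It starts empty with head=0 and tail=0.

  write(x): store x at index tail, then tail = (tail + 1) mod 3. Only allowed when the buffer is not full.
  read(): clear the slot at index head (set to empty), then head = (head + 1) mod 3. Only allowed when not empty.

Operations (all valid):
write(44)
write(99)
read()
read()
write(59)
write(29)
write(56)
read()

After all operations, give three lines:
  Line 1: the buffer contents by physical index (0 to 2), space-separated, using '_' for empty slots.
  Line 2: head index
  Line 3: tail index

write(44): buf=[44 _ _], head=0, tail=1, size=1
write(99): buf=[44 99 _], head=0, tail=2, size=2
read(): buf=[_ 99 _], head=1, tail=2, size=1
read(): buf=[_ _ _], head=2, tail=2, size=0
write(59): buf=[_ _ 59], head=2, tail=0, size=1
write(29): buf=[29 _ 59], head=2, tail=1, size=2
write(56): buf=[29 56 59], head=2, tail=2, size=3
read(): buf=[29 56 _], head=0, tail=2, size=2

Answer: 29 56 _
0
2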